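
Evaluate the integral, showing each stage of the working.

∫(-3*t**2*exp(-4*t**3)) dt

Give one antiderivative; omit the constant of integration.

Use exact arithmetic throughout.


Step 1. Substitute u = t**3, turning ∫(-3*t**2*exp(-4*t**3)) dt into ∫(-exp(-4*u)) du: now ∫(-exp(-4*u)) du.
Step 2. Evaluate the standard form: now exp(-4*u)/4.
Step 3. Substitute back u = t**3: now exp(-4*t**3)/4.
Answer: exp(-4*t**3)/4.


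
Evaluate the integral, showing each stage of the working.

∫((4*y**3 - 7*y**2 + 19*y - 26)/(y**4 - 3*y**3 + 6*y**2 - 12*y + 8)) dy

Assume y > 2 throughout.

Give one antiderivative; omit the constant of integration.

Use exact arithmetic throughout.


Step 1. Decompose ∫((4*y**3 - 7*y**2 + 19*y - 26)/(y**4 - 3*y**3 + 6*y**2 - 12*y + 8)) dy by partial fractions, (4*y**3 - 7*y**2 + 19*y - 26)/(y**4 - 3*y**3 + 6*y**2 - 12*y + 8) = -1/(y**2 + 4) + 2/(y - 1) + 2/(y - 2): now ∫(2/(y - 2)) dy + ∫(2/(y - 1)) dy + ∫(-1/(y**2 + 4)) dy.
Step 2. Evaluate the standard form [assuming y > 1]: now 2*log(y - 1) + ∫(2/(y - 2)) dy + ∫(-1/(y**2 + 4)) dy.
Step 3. Evaluate the standard form [assuming y > 2]: now 2*log(y - 2) + 2*log(y - 1) + ∫(-1/(y**2 + 4)) dy.
Step 4. Evaluate the standard form: now 2*log(y - 2) + 2*log(y - 1) - atan(y/2)/2.
Answer: 2*log(y - 2) + 2*log(y - 1) - atan(y/2)/2.


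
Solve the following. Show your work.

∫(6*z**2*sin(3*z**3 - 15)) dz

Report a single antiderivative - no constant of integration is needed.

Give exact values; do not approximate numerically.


Step 1. Substitute u = z**3 - 5, turning ∫(6*z**2*sin(3*z**3 - 15)) dz into ∫(2*sin(3*u)) du: now ∫(2*sin(3*u)) du.
Step 2. Evaluate the standard form: now -2*cos(3*u)/3.
Step 3. Substitute back u = z**3 - 5: now -2*cos(3*z**3 - 15)/3.
Answer: -2*cos(3*z**3 - 15)/3.


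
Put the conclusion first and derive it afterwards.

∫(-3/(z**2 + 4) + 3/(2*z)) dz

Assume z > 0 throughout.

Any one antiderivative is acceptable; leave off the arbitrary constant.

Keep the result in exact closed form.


The answer is 3*log(z)/2 - 3*atan(z/2)/2.
Step 1. Rewrite: now ∫(3/(2*z)) dz + ∫(-3/(z**2 + 4)) dz.
Step 2. Evaluate the standard form: now -3*atan(z/2)/2 + ∫(3/(2*z)) dz.
Step 3. Evaluate the standard form [assuming z > 0]: now 3*log(z)/2 - 3*atan(z/2)/2.
Answer: 3*log(z)/2 - 3*atan(z/2)/2.


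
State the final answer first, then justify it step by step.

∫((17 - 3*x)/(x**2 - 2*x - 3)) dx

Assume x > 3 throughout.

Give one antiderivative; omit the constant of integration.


The answer is 2*log(x - 3) - 5*log(x + 1).
Step 1. Decompose ∫((17 - 3*x)/(x**2 - 2*x - 3)) dx by partial fractions, (17 - 3*x)/(x**2 - 2*x - 3) = -5/(x + 1) + 2/(x - 3): now ∫(2/(x - 3)) dx + ∫(-5/(x + 1)) dx.
Step 2. Evaluate the standard form [assuming x > -1]: now -5*log(x + 1) + ∫(2/(x - 3)) dx.
Step 3. Evaluate the standard form [assuming x > 3]: now 2*log(x - 3) - 5*log(x + 1).
Answer: 2*log(x - 3) - 5*log(x + 1).


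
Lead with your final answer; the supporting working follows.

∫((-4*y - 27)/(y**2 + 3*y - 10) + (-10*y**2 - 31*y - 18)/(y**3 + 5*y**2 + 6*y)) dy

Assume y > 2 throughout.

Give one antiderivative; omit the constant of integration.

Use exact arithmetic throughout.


The answer is -3*log(y) - 5*log(y - 2) - 2*log(y + 2) - 5*log(y + 3) + log(y + 5).
Step 1. Rewrite: now ∫((-4*y - 27)/(y**2 + 3*y - 10)) dy + ∫((-10*y**2 - 31*y - 18)/(y**3 + 5*y**2 + 6*y)) dy.
Step 2. Decompose ∫((-10*y**2 - 31*y - 18)/(y**3 + 5*y**2 + 6*y)) dy by partial fractions, (-10*y**2 - 31*y - 18)/(y**3 + 5*y**2 + 6*y) = -5/(y + 3) - 2/(y + 2) - 3/y: now ∫(-3/y) dy + ∫((-4*y - 27)/(y**2 + 3*y - 10)) dy + ∫(-2/(y + 2)) dy + ∫(-5/(y + 3)) dy.
Step 3. Evaluate the standard form [assuming y > 0]: now -3*log(y) + ∫((-4*y - 27)/(y**2 + 3*y - 10)) dy + ∫(-2/(y + 2)) dy + ∫(-5/(y + 3)) dy.
Step 4. Evaluate the standard form [assuming y > -2]: now -3*log(y) - 2*log(y + 2) + ∫((-4*y - 27)/(y**2 + 3*y - 10)) dy + ∫(-5/(y + 3)) dy.
Step 5. Evaluate the standard form [assuming y > -3]: now -3*log(y) - 2*log(y + 2) - 5*log(y + 3) + ∫((-4*y - 27)/(y**2 + 3*y - 10)) dy.
Step 6. Decompose ∫((-4*y - 27)/(y**2 + 3*y - 10)) dy by partial fractions, (-4*y - 27)/(y**2 + 3*y - 10) = 1/(y + 5) - 5/(y - 2): now -3*log(y) - 2*log(y + 2) - 5*log(y + 3) + ∫(-5/(y - 2)) dy + ∫(1/(y + 5)) dy.
Step 7. Evaluate the standard form [assuming y > 2]: now -3*log(y) - 5*log(y - 2) - 2*log(y + 2) - 5*log(y + 3) + ∫(1/(y + 5)) dy.
Step 8. Evaluate the standard form [assuming y > -5]: now -3*log(y) - 5*log(y - 2) - 2*log(y + 2) - 5*log(y + 3) + log(y + 5).
Answer: -3*log(y) - 5*log(y - 2) - 2*log(y + 2) - 5*log(y + 3) + log(y + 5).


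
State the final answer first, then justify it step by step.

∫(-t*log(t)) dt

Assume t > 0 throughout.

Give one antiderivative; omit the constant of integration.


The answer is -t**2*log(t)/2 + t**2/4.
Step 1. Integrate ∫(-t*log(t)) dt by parts with u = log(t), dv = (-t) dt, so v = -t**2/2 [assuming t > 0]: now -t**2*log(t)/2 + ∫(t/2) dt.
Step 2. Evaluate the standard form: now -t**2*log(t)/2 + t**2/4.
Answer: -t**2*log(t)/2 + t**2/4.


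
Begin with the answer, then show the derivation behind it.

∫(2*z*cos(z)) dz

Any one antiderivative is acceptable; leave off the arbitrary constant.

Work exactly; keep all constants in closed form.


The answer is 2*z*sin(z) + 2*cos(z).
Step 1. Integrate ∫(2*z*cos(z)) dz by parts with u = z, dv = (2*cos(z)) dz, so v = 2*sin(z): now 2*z*sin(z) + ∫(-2*sin(z)) dz.
Step 2. Evaluate the standard form: now 2*z*sin(z) + 2*cos(z).
Answer: 2*z*sin(z) + 2*cos(z).


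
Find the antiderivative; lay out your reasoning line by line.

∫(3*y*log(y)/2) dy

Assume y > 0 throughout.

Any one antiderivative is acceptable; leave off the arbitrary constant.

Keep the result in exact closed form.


Step 1. Integrate ∫(3*y*log(y)/2) dy by parts with u = log(y), dv = (3*y/2) dy, so v = 3*y**2/4 [assuming y > 0]: now 3*y**2*log(y)/4 + ∫(-3*y/4) dy.
Step 2. Evaluate the standard form: now 3*y**2*log(y)/4 - 3*y**2/8.
Answer: 3*y**2*log(y)/4 - 3*y**2/8.


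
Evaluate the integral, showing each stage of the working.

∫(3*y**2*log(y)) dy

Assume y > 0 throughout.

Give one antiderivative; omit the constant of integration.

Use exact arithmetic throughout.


Step 1. Integrate ∫(3*y**2*log(y)) dy by parts with u = log(y), dv = (3*y**2) dy, so v = y**3 [assuming y > 0]: now y**3*log(y) + ∫(-y**2) dy.
Step 2. Evaluate the standard form: now y**3*log(y) - y**3/3.
Answer: y**3*log(y) - y**3/3.


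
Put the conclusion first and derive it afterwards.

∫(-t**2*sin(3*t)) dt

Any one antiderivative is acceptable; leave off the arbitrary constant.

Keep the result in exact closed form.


The answer is t**2*cos(3*t)/3 - 2*t*sin(3*t)/9 - 2*cos(3*t)/27.
Step 1. Integrate ∫(-t**2*sin(3*t)) dt by parts with u = t**2, dv = (-sin(3*t)) dt, so v = cos(3*t)/3: now t**2*cos(3*t)/3 + ∫(-2*t*cos(3*t)/3) dt.
Step 2. Integrate ∫(-2*t*cos(3*t)/3) dt by parts with u = t, dv = (-2*cos(3*t)/3) dt, so v = -2*sin(3*t)/9: now t**2*cos(3*t)/3 - 2*t*sin(3*t)/9 + ∫(2*sin(3*t)/9) dt.
Step 3. Evaluate the standard form: now t**2*cos(3*t)/3 - 2*t*sin(3*t)/9 - 2*cos(3*t)/27.
Answer: t**2*cos(3*t)/3 - 2*t*sin(3*t)/9 - 2*cos(3*t)/27.


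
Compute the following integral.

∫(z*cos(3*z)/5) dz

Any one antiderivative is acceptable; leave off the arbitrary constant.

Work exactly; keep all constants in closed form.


Answer: z*sin(3*z)/15 + cos(3*z)/45.


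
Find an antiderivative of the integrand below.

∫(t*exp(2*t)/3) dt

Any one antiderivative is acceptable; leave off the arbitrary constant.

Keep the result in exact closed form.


Answer: t*exp(2*t)/6 - exp(2*t)/12.


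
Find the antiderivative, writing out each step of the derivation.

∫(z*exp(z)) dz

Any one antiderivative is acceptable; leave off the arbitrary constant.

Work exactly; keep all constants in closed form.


Step 1. Integrate ∫(z*exp(z)) dz by parts with u = z, dv = (exp(z)) dz, so v = exp(z): now z*exp(z) + ∫(-exp(z)) dz.
Step 2. Evaluate the standard form: now z*exp(z) - exp(z).
Answer: z*exp(z) - exp(z).


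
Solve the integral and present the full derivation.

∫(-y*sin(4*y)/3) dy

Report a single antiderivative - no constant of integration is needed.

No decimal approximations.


Step 1. Integrate ∫(-y*sin(4*y)/3) dy by parts with u = y, dv = (-sin(4*y)/3) dy, so v = cos(4*y)/12: now y*cos(4*y)/12 + ∫(-cos(4*y)/12) dy.
Step 2. Evaluate the standard form: now y*cos(4*y)/12 - sin(4*y)/48.
Answer: y*cos(4*y)/12 - sin(4*y)/48.


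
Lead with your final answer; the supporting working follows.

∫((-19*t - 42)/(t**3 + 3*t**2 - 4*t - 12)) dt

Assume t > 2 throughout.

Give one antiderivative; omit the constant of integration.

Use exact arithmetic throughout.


The answer is -4*log(t - 2) + log(t + 2) + 3*log(t + 3).
Step 1. Decompose ∫((-19*t - 42)/(t**3 + 3*t**2 - 4*t - 12)) dt by partial fractions, (-19*t - 42)/(t**3 + 3*t**2 - 4*t - 12) = 3/(t + 3) + 1/(t + 2) - 4/(t - 2): now ∫(-4/(t - 2)) dt + ∫(1/(t + 2)) dt + ∫(3/(t + 3)) dt.
Step 2. Evaluate the standard form [assuming t > 2]: now -4*log(t - 2) + ∫(1/(t + 2)) dt + ∫(3/(t + 3)) dt.
Step 3. Evaluate the standard form [assuming t > -3]: now -4*log(t - 2) + 3*log(t + 3) + ∫(1/(t + 2)) dt.
Step 4. Evaluate the standard form [assuming t > -2]: now -4*log(t - 2) + log(t + 2) + 3*log(t + 3).
Answer: -4*log(t - 2) + log(t + 2) + 3*log(t + 3).


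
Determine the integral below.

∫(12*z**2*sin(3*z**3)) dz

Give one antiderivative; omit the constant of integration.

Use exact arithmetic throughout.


Answer: -4*cos(3*z**3)/3.


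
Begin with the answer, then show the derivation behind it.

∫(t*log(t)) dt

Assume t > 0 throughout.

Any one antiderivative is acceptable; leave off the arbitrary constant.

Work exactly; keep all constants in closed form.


The answer is t**2*log(t)/2 - t**2/4.
Step 1. Integrate ∫(t*log(t)) dt by parts with u = log(t), dv = (t) dt, so v = t**2/2 [assuming t > 0]: now t**2*log(t)/2 + ∫(-t/2) dt.
Step 2. Evaluate the standard form: now t**2*log(t)/2 - t**2/4.
Answer: t**2*log(t)/2 - t**2/4.


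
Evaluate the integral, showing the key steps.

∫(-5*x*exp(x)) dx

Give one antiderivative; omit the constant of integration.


Step 1. Integrate ∫(-5*x*exp(x)) dx by parts with u = x, dv = (-5*exp(x)) dx, so v = -5*exp(x): now -5*x*exp(x) + ∫(5*exp(x)) dx.
Step 2. Evaluate the standard form: now -5*x*exp(x) + 5*exp(x).
Answer: -5*x*exp(x) + 5*exp(x).


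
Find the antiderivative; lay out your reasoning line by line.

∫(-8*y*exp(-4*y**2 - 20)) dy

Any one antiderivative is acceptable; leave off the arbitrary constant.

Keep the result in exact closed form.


Step 1. Substitute u = y**2 + 5, turning ∫(-8*y*exp(-4*y**2 - 20)) dy into ∫(-4*exp(-4*u)) du: now ∫(-4*exp(-4*u)) du.
Step 2. Evaluate the standard form: now exp(-4*u).
Step 3. Substitute back u = y**2 + 5: now exp(-4*y**2 - 20).
Answer: exp(-4*y**2 - 20).


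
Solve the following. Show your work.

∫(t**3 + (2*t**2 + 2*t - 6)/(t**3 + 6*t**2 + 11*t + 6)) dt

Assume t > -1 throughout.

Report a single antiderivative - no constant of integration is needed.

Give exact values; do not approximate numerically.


Step 1. Rewrite: now ∫(t**3) dt + ∫((2*t**2 + 2*t - 6)/(t**3 + 6*t**2 + 11*t + 6)) dt.
Step 2. Evaluate the standard form: now t**4/4 + ∫((2*t**2 + 2*t - 6)/(t**3 + 6*t**2 + 11*t + 6)) dt.
Step 3. Decompose ∫((2*t**2 + 2*t - 6)/(t**3 + 6*t**2 + 11*t + 6)) dt by partial fractions, (2*t**2 + 2*t - 6)/(t**3 + 6*t**2 + 11*t + 6) = 3/(t + 3) + 2/(t + 2) - 3/(t + 1): now t**4/4 + ∫(-3/(t + 1)) dt + ∫(2/(t + 2)) dt + ∫(3/(t + 3)) dt.
Step 4. Evaluate the standard form [assuming t > -3]: now t**4/4 + 3*log(t + 3) + ∫(-3/(t + 1)) dt + ∫(2/(t + 2)) dt.
Step 5. Evaluate the standard form [assuming t > -1]: now t**4/4 - 3*log(t + 1) + 3*log(t + 3) + ∫(2/(t + 2)) dt.
Step 6. Evaluate the standard form [assuming t > -2]: now t**4/4 - 3*log(t + 1) + 2*log(t + 2) + 3*log(t + 3).
Answer: t**4/4 - 3*log(t + 1) + 2*log(t + 2) + 3*log(t + 3).


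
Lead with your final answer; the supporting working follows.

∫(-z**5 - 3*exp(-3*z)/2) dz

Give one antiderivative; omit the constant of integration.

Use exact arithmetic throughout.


The answer is -z**6/6 + exp(-3*z)/2.
Step 1. Rewrite: now ∫(-z**5) dz + ∫(-3*exp(-3*z)/2) dz.
Step 2. Evaluate the standard form: now -z**6/6 + ∫(-3*exp(-3*z)/2) dz.
Step 3. Evaluate the standard form: now -z**6/6 + exp(-3*z)/2.
Answer: -z**6/6 + exp(-3*z)/2.


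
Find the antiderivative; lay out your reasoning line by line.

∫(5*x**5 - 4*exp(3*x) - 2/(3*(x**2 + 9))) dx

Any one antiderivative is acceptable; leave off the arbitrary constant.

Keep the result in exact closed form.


Step 1. Rewrite: now ∫(5*x**5) dx + ∫(-2/(3*(x**2 + 9))) dx + ∫(-4*exp(3*x)) dx.
Step 2. Evaluate the standard form: now -4*exp(3*x)/3 + ∫(5*x**5) dx + ∫(-2/(3*(x**2 + 9))) dx.
Step 3. Evaluate the standard form: now 5*x**6/6 - 4*exp(3*x)/3 + ∫(-2/(3*(x**2 + 9))) dx.
Step 4. Evaluate the standard form: now 5*x**6/6 - 4*exp(3*x)/3 - 2*atan(x/3)/9.
Answer: 5*x**6/6 - 4*exp(3*x)/3 - 2*atan(x/3)/9.


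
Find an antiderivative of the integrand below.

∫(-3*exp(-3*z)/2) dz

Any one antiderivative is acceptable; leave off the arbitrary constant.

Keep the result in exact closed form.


Answer: exp(-3*z)/2.


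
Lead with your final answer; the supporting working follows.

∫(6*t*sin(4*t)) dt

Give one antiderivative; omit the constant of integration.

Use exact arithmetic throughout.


The answer is -3*t*cos(4*t)/2 + 3*sin(4*t)/8.
Step 1. Integrate ∫(6*t*sin(4*t)) dt by parts with u = t, dv = (6*sin(4*t)) dt, so v = -3*cos(4*t)/2: now -3*t*cos(4*t)/2 + ∫(3*cos(4*t)/2) dt.
Step 2. Evaluate the standard form: now -3*t*cos(4*t)/2 + 3*sin(4*t)/8.
Answer: -3*t*cos(4*t)/2 + 3*sin(4*t)/8.


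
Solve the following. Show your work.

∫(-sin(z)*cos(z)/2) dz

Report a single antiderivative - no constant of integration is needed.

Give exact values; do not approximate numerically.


Step 1. Substitute u = sin(z), turning ∫(-sin(z)*cos(z)/2) dz into ∫(-u/2) du: now ∫(-u/2) du.
Step 2. Evaluate the standard form: now -u**2/4.
Step 3. Substitute back u = sin(z): now -sin(z)**2/4.
Answer: -sin(z)**2/4.


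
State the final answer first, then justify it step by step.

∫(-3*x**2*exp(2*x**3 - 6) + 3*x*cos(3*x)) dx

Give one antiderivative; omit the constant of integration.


The answer is x*sin(3*x) - exp(2*x**3 - 6)/2 + cos(3*x)/3.
Step 1. Rewrite: now ∫(3*x*cos(3*x)) dx + ∫(-3*x**2*exp(2*x**3 - 6)) dx.
Step 2. Integrate ∫(3*x*cos(3*x)) dx by parts with u = x, dv = (3*cos(3*x)) dx, so v = sin(3*x): now x*sin(3*x) + ∫(-3*x**2*exp(2*x**3 - 6)) dx + ∫(-sin(3*x)) dx.
Step 3. Evaluate the standard form: now x*sin(3*x) + cos(3*x)/3 + ∫(-3*x**2*exp(2*x**3 - 6)) dx.
Step 4. Substitute u = x**3 - 3, turning ∫(-3*x**2*exp(2*x**3 - 6)) dx into ∫(-exp(2*u)) du: now x*sin(3*x) + cos(3*x)/3 + ∫(-exp(2*u)) du.
Step 5. Evaluate the standard form: now x*sin(3*x) - exp(2*u)/2 + cos(3*x)/3.
Step 6. Substitute back u = x**3 - 3: now x*sin(3*x) - exp(2*x**3 - 6)/2 + cos(3*x)/3.
Answer: x*sin(3*x) - exp(2*x**3 - 6)/2 + cos(3*x)/3.


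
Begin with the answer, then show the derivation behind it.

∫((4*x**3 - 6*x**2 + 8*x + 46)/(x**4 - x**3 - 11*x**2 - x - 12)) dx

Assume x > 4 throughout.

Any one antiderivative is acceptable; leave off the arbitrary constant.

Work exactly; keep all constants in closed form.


The answer is 2*log(x - 4) + 2*log(x + 3) - 4*atan(x).
Step 1. Decompose ∫((4*x**3 - 6*x**2 + 8*x + 46)/(x**4 - x**3 - 11*x**2 - x - 12)) dx by partial fractions, (4*x**3 - 6*x**2 + 8*x + 46)/(x**4 - x**3 - 11*x**2 - x - 12) = -4/(x**2 + 1) + 2/(x + 3) + 2/(x - 4): now ∫(2/(x - 4)) dx + ∫(2/(x + 3)) dx + ∫(-4/(x**2 + 1)) dx.
Step 2. Evaluate the standard form [assuming x > -3]: now 2*log(x + 3) + ∫(2/(x - 4)) dx + ∫(-4/(x**2 + 1)) dx.
Step 3. Evaluate the standard form [assuming x > 4]: now 2*log(x - 4) + 2*log(x + 3) + ∫(-4/(x**2 + 1)) dx.
Step 4. Evaluate the standard form: now 2*log(x - 4) + 2*log(x + 3) - 4*atan(x).
Answer: 2*log(x - 4) + 2*log(x + 3) - 4*atan(x).


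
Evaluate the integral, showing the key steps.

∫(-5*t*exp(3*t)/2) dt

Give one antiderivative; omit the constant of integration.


Step 1. Integrate ∫(-5*t*exp(3*t)/2) dt by parts with u = t, dv = (-5*exp(3*t)/2) dt, so v = -5*exp(3*t)/6: now -5*t*exp(3*t)/6 + ∫(5*exp(3*t)/6) dt.
Step 2. Evaluate the standard form: now -5*t*exp(3*t)/6 + 5*exp(3*t)/18.
Answer: -5*t*exp(3*t)/6 + 5*exp(3*t)/18.


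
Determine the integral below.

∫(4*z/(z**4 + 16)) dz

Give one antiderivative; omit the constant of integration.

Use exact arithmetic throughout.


Answer: atan(z**2/4)/2.


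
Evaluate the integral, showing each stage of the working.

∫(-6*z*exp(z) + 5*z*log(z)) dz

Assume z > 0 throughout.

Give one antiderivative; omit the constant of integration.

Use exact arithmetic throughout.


Step 1. Rewrite: now ∫(-6*z*exp(z)) dz + ∫(5*z*log(z)) dz.
Step 2. Integrate ∫(5*z*log(z)) dz by parts with u = log(z), dv = (5*z) dz, so v = 5*z**2/2 [assuming z > 0]: now 5*z**2*log(z)/2 + ∫(-5*z/2) dz + ∫(-6*z*exp(z)) dz.
Step 3. Evaluate the standard form: now 5*z**2*log(z)/2 - 5*z**2/4 + ∫(-6*z*exp(z)) dz.
Step 4. Integrate ∫(-6*z*exp(z)) dz by parts with u = z, dv = (-6*exp(z)) dz, so v = -6*exp(z): now 5*z**2*log(z)/2 - 5*z**2/4 - 6*z*exp(z) + ∫(6*exp(z)) dz.
Step 5. Evaluate the standard form: now 5*z**2*log(z)/2 - 5*z**2/4 - 6*z*exp(z) + 6*exp(z).
Answer: 5*z**2*log(z)/2 - 5*z**2/4 - 6*z*exp(z) + 6*exp(z).


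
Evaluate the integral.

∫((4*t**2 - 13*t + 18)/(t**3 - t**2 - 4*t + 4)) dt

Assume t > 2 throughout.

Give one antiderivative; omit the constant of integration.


Answer: 2*log(t - 2) - 3*log(t - 1) + 5*log(t + 2).


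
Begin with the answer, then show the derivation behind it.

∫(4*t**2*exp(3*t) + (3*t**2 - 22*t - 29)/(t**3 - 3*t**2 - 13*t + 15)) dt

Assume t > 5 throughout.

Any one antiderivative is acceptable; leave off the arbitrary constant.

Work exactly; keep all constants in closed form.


The answer is 4*t**2*exp(3*t)/3 - 8*t*exp(3*t)/9 + 8*exp(3*t)/27 - 2*log(t - 5) + 3*log(t - 1) + 2*log(t + 3).
Step 1. Rewrite: now ∫(4*t**2*exp(3*t)) dt + ∫((3*t**2 - 22*t - 29)/(t**3 - 3*t**2 - 13*t + 15)) dt.
Step 2. Integrate ∫(4*t**2*exp(3*t)) dt by parts with u = t**2, dv = (4*exp(3*t)) dt, so v = 4*exp(3*t)/3: now 4*t**2*exp(3*t)/3 + ∫(-8*t*exp(3*t)/3) dt + ∫((3*t**2 - 22*t - 29)/(t**3 - 3*t**2 - 13*t + 15)) dt.
Step 3. Integrate ∫(-8*t*exp(3*t)/3) dt by parts with u = t, dv = (-8*exp(3*t)/3) dt, so v = -8*exp(3*t)/9: now 4*t**2*exp(3*t)/3 - 8*t*exp(3*t)/9 + ∫((3*t**2 - 22*t - 29)/(t**3 - 3*t**2 - 13*t + 15)) dt + ∫(8*exp(3*t)/9) dt.
Step 4. Evaluate the standard form: now 4*t**2*exp(3*t)/3 - 8*t*exp(3*t)/9 + 8*exp(3*t)/27 + ∫((3*t**2 - 22*t - 29)/(t**3 - 3*t**2 - 13*t + 15)) dt.
Step 5. Decompose ∫((3*t**2 - 22*t - 29)/(t**3 - 3*t**2 - 13*t + 15)) dt by partial fractions, (3*t**2 - 22*t - 29)/(t**3 - 3*t**2 - 13*t + 15) = 2/(t + 3) + 3/(t - 1) - 2/(t - 5): now 4*t**2*exp(3*t)/3 - 8*t*exp(3*t)/9 + 8*exp(3*t)/27 + ∫(-2/(t - 5)) dt + ∫(3/(t - 1)) dt + ∫(2/(t + 3)) dt.
Step 6. Evaluate the standard form [assuming t > 1]: now 4*t**2*exp(3*t)/3 - 8*t*exp(3*t)/9 + 8*exp(3*t)/27 + 3*log(t - 1) + ∫(-2/(t - 5)) dt + ∫(2/(t + 3)) dt.
Step 7. Evaluate the standard form [assuming t > -3]: now 4*t**2*exp(3*t)/3 - 8*t*exp(3*t)/9 + 8*exp(3*t)/27 + 3*log(t - 1) + 2*log(t + 3) + ∫(-2/(t - 5)) dt.
Step 8. Evaluate the standard form [assuming t > 5]: now 4*t**2*exp(3*t)/3 - 8*t*exp(3*t)/9 + 8*exp(3*t)/27 - 2*log(t - 5) + 3*log(t - 1) + 2*log(t + 3).
Answer: 4*t**2*exp(3*t)/3 - 8*t*exp(3*t)/9 + 8*exp(3*t)/27 - 2*log(t - 5) + 3*log(t - 1) + 2*log(t + 3).


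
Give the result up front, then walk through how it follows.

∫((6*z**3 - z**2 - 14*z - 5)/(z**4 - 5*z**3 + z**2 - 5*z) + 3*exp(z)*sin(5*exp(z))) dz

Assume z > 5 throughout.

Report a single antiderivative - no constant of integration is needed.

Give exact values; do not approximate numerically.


The answer is log(z) + 5*log(z - 5) - 3*cos(5*exp(z))/5 + 4*atan(z).
Step 1. Rewrite: now ∫((6*z**3 - z**2 - 14*z - 5)/(z**4 - 5*z**3 + z**2 - 5*z)) dz + ∫(3*exp(z)*sin(5*exp(z))) dz.
Step 2. Substitute u = exp(z), turning ∫(3*exp(z)*sin(5*exp(z))) dz into ∫(3*sin(5*u)) du: now ∫((6*z**3 - z**2 - 14*z - 5)/(z**4 - 5*z**3 + z**2 - 5*z)) dz + ∫(3*sin(5*u)) du.
Step 3. Evaluate the standard form: now -3*cos(5*u)/5 + ∫((6*z**3 - z**2 - 14*z - 5)/(z**4 - 5*z**3 + z**2 - 5*z)) dz.
Step 4. Substitute back u = exp(z): now -3*cos(5*exp(z))/5 + ∫((6*z**3 - z**2 - 14*z - 5)/(z**4 - 5*z**3 + z**2 - 5*z)) dz.
Step 5. Decompose ∫((6*z**3 - z**2 - 14*z - 5)/(z**4 - 5*z**3 + z**2 - 5*z)) dz by partial fractions, (6*z**3 - z**2 - 14*z - 5)/(z**4 - 5*z**3 + z**2 - 5*z) = 4/(z**2 + 1) + 5/(z - 5) + 1/z: now -3*cos(5*exp(z))/5 + ∫(1/z) dz + ∫(5/(z - 5)) dz + ∫(4/(z**2 + 1)) dz.
Step 6. Evaluate the standard form [assuming z > 0]: now log(z) - 3*cos(5*exp(z))/5 + ∫(5/(z - 5)) dz + ∫(4/(z**2 + 1)) dz.
Step 7. Evaluate the standard form [assuming z > 5]: now log(z) + 5*log(z - 5) - 3*cos(5*exp(z))/5 + ∫(4/(z**2 + 1)) dz.
Step 8. Evaluate the standard form: now log(z) + 5*log(z - 5) - 3*cos(5*exp(z))/5 + 4*atan(z).
Answer: log(z) + 5*log(z - 5) - 3*cos(5*exp(z))/5 + 4*atan(z).


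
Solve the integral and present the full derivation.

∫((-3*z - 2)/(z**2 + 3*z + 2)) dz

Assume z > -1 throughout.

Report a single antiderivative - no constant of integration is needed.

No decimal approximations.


Step 1. Decompose ∫((-3*z - 2)/(z**2 + 3*z + 2)) dz by partial fractions, (-3*z - 2)/(z**2 + 3*z + 2) = -4/(z + 2) + 1/(z + 1): now ∫(1/(z + 1)) dz + ∫(-4/(z + 2)) dz.
Step 2. Evaluate the standard form [assuming z > -2]: now -4*log(z + 2) + ∫(1/(z + 1)) dz.
Step 3. Evaluate the standard form [assuming z > -1]: now log(z + 1) - 4*log(z + 2).
Answer: log(z + 1) - 4*log(z + 2).


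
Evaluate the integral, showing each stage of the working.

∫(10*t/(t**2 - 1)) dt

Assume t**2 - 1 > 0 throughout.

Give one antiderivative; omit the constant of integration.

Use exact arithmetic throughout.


Step 1. Substitute u = t**2 - 1, turning ∫(10*t/(t**2 - 1)) dt into ∫(5/u) du: now ∫(5/u) du.
Step 2. Evaluate the standard form [assuming u > 0]: now 5*log(u).
Step 3. Substitute back u = t**2 - 1: now 5*log(t**2 - 1).
Answer: 5*log(t**2 - 1).


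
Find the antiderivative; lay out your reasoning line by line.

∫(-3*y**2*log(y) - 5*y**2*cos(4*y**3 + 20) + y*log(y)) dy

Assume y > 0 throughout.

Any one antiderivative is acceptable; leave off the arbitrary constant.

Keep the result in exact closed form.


Step 1. Rewrite: now ∫(y*log(y)) dy + ∫(-3*y**2*log(y)) dy + ∫(-5*y**2*cos(4*y**3 + 20)) dy.
Step 2. Integrate ∫(-3*y**2*log(y)) dy by parts with u = log(y), dv = (-3*y**2) dy, so v = -y**3 [assuming y > 0]: now -y**3*log(y) + ∫(y**2) dy + ∫(y*log(y)) dy + ∫(-5*y**2*cos(4*y**3 + 20)) dy.
Step 3. Evaluate the standard form: now -y**3*log(y) + y**3/3 + ∫(y*log(y)) dy + ∫(-5*y**2*cos(4*y**3 + 20)) dy.
Step 4. Integrate ∫(y*log(y)) dy by parts with u = log(y), dv = (y) dy, so v = y**2/2 [assuming y > 0]: now -y**3*log(y) + y**3/3 + y**2*log(y)/2 + ∫(-y/2) dy + ∫(-5*y**2*cos(4*y**3 + 20)) dy.
Step 5. Evaluate the standard form: now -y**3*log(y) + y**3/3 + y**2*log(y)/2 - y**2/4 + ∫(-5*y**2*cos(4*y**3 + 20)) dy.
Step 6. Substitute u = y**3 + 5, turning ∫(-5*y**2*cos(4*y**3 + 20)) dy into ∫(-5*cos(4*u)/3) du: now -y**3*log(y) + y**3/3 + y**2*log(y)/2 - y**2/4 + ∫(-5*cos(4*u)/3) du.
Step 7. Evaluate the standard form: now -y**3*log(y) + y**3/3 + y**2*log(y)/2 - y**2/4 - 5*sin(4*u)/12.
Step 8. Substitute back u = y**3 + 5: now -y**3*log(y) + y**3/3 + y**2*log(y)/2 - y**2/4 - 5*sin(4*y**3 + 20)/12.
Answer: -y**3*log(y) + y**3/3 + y**2*log(y)/2 - y**2/4 - 5*sin(4*y**3 + 20)/12.


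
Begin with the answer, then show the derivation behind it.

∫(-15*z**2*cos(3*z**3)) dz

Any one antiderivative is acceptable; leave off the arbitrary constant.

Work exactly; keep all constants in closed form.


The answer is -5*sin(3*z**3)/3.
Step 1. Substitute u = z**3, turning ∫(-15*z**2*cos(3*z**3)) dz into ∫(-5*cos(3*u)) du: now ∫(-5*cos(3*u)) du.
Step 2. Evaluate the standard form: now -5*sin(3*u)/3.
Step 3. Substitute back u = z**3: now -5*sin(3*z**3)/3.
Answer: -5*sin(3*z**3)/3.


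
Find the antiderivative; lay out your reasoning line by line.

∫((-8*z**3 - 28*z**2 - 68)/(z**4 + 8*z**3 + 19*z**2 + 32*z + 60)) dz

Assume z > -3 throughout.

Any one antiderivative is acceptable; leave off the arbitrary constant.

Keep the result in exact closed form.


Step 1. Decompose ∫((-8*z**3 - 28*z**2 - 68)/(z**4 + 8*z**3 + 19*z**2 + 32*z + 60)) dz by partial fractions, (-8*z**3 - 28*z**2 - 68)/(z**4 + 8*z**3 + 19*z**2 + 32*z + 60) = 4/(z**2 + 4) - 4/(z + 5) - 4/(z + 3): now ∫(-4/(z + 3)) dz + ∫(-4/(z + 5)) dz + ∫(4/(z**2 + 4)) dz.
Step 2. Evaluate the standard form [assuming z > -3]: now -4*log(z + 3) + ∫(-4/(z + 5)) dz + ∫(4/(z**2 + 4)) dz.
Step 3. Evaluate the standard form [assuming z > -5]: now -4*log(z + 3) - 4*log(z + 5) + ∫(4/(z**2 + 4)) dz.
Step 4. Evaluate the standard form: now -4*log(z + 3) - 4*log(z + 5) + 2*atan(z/2).
Answer: -4*log(z + 3) - 4*log(z + 5) + 2*atan(z/2).


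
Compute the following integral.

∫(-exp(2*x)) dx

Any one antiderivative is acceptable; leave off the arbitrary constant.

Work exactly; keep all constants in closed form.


Answer: -exp(2*x)/2.


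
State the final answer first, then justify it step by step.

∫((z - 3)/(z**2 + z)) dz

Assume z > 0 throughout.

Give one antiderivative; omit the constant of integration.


The answer is -3*log(z) + 4*log(z + 1).
Step 1. Decompose ∫((z - 3)/(z**2 + z)) dz by partial fractions, (z - 3)/(z**2 + z) = 4/(z + 1) - 3/z: now ∫(-3/z) dz + ∫(4/(z + 1)) dz.
Step 2. Evaluate the standard form [assuming z > 0]: now -3*log(z) + ∫(4/(z + 1)) dz.
Step 3. Evaluate the standard form [assuming z > -1]: now -3*log(z) + 4*log(z + 1).
Answer: -3*log(z) + 4*log(z + 1).


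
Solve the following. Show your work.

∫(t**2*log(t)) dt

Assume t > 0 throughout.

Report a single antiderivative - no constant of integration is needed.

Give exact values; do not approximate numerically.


Step 1. Integrate ∫(t**2*log(t)) dt by parts with u = log(t), dv = (t**2) dt, so v = t**3/3 [assuming t > 0]: now t**3*log(t)/3 + ∫(-t**2/3) dt.
Step 2. Evaluate the standard form: now t**3*log(t)/3 - t**3/9.
Answer: t**3*log(t)/3 - t**3/9.


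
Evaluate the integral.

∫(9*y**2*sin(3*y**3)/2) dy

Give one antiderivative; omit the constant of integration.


Answer: -cos(3*y**3)/2.


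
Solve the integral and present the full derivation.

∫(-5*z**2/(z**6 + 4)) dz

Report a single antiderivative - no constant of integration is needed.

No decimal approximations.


Step 1. Substitute u = z**3, turning ∫(-5*z**2/(z**6 + 4)) dz into ∫(-5/(3*(u**2 + 4))) du: now ∫(-5/(3*(u**2 + 4))) du.
Step 2. Evaluate the standard form: now -5*atan(u/2)/6.
Step 3. Substitute back u = z**3: now -5*atan(z**3/2)/6.
Answer: -5*atan(z**3/2)/6.


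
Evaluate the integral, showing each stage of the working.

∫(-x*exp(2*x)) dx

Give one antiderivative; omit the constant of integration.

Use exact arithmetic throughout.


Step 1. Integrate ∫(-x*exp(2*x)) dx by parts with u = x, dv = (-exp(2*x)) dx, so v = -exp(2*x)/2: now -x*exp(2*x)/2 + ∫(exp(2*x)/2) dx.
Step 2. Evaluate the standard form: now -x*exp(2*x)/2 + exp(2*x)/4.
Answer: -x*exp(2*x)/2 + exp(2*x)/4.


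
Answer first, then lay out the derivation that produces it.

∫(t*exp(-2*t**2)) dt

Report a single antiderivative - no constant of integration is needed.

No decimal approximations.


The answer is -exp(-2*t**2)/4.
Step 1. Substitute u = t**2, turning ∫(t*exp(-2*t**2)) dt into ∫(exp(-2*u)/2) du: now ∫(exp(-2*u)/2) du.
Step 2. Evaluate the standard form: now -exp(-2*u)/4.
Step 3. Substitute back u = t**2: now -exp(-2*t**2)/4.
Answer: -exp(-2*t**2)/4.


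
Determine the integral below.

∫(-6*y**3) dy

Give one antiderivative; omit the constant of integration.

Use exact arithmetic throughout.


Answer: -3*y**4/2.


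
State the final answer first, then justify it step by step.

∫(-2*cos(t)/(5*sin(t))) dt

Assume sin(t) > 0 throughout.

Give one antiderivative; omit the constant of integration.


The answer is -2*log(sin(t))/5.
Step 1. Substitute u = sin(t), turning ∫(-2*cos(t)/(5*sin(t))) dt into ∫(-2/(5*u)) du: now ∫(-2/(5*u)) du.
Step 2. Evaluate the standard form [assuming u > 0]: now -2*log(u)/5.
Step 3. Substitute back u = sin(t): now -2*log(sin(t))/5.
Answer: -2*log(sin(t))/5.


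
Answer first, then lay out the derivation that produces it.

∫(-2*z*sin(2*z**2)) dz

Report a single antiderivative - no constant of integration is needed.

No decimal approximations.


The answer is cos(2*z**2)/2.
Step 1. Substitute u = z**2, turning ∫(-2*z*sin(2*z**2)) dz into ∫(-sin(2*u)) du: now ∫(-sin(2*u)) du.
Step 2. Evaluate the standard form: now cos(2*u)/2.
Step 3. Substitute back u = z**2: now cos(2*z**2)/2.
Answer: cos(2*z**2)/2.


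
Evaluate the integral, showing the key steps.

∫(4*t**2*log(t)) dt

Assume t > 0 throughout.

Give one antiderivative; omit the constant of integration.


Step 1. Integrate ∫(4*t**2*log(t)) dt by parts with u = log(t), dv = (4*t**2) dt, so v = 4*t**3/3 [assuming t > 0]: now 4*t**3*log(t)/3 + ∫(-4*t**2/3) dt.
Step 2. Evaluate the standard form: now 4*t**3*log(t)/3 - 4*t**3/9.
Answer: 4*t**3*log(t)/3 - 4*t**3/9.


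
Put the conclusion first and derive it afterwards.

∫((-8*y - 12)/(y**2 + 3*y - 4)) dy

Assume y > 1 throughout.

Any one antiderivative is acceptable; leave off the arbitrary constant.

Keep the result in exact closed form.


The answer is -4*log(y - 1) - 4*log(y + 4).
Step 1. Decompose ∫((-8*y - 12)/(y**2 + 3*y - 4)) dy by partial fractions, (-8*y - 12)/(y**2 + 3*y - 4) = -4/(y + 4) - 4/(y - 1): now ∫(-4/(y - 1)) dy + ∫(-4/(y + 4)) dy.
Step 2. Evaluate the standard form [assuming y > 1]: now -4*log(y - 1) + ∫(-4/(y + 4)) dy.
Step 3. Evaluate the standard form [assuming y > -4]: now -4*log(y - 1) - 4*log(y + 4).
Answer: -4*log(y - 1) - 4*log(y + 4).


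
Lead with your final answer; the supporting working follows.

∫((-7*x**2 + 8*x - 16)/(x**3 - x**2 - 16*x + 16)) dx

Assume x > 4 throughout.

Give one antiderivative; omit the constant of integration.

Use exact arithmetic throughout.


The answer is -4*log(x - 4) + log(x - 1) - 4*log(x + 4).
Step 1. Decompose ∫((-7*x**2 + 8*x - 16)/(x**3 - x**2 - 16*x + 16)) dx by partial fractions, (-7*x**2 + 8*x - 16)/(x**3 - x**2 - 16*x + 16) = -4/(x + 4) + 1/(x - 1) - 4/(x - 4): now ∫(-4/(x - 4)) dx + ∫(1/(x - 1)) dx + ∫(-4/(x + 4)) dx.
Step 2. Evaluate the standard form [assuming x > 1]: now log(x - 1) + ∫(-4/(x - 4)) dx + ∫(-4/(x + 4)) dx.
Step 3. Evaluate the standard form [assuming x > 4]: now -4*log(x - 4) + log(x - 1) + ∫(-4/(x + 4)) dx.
Step 4. Evaluate the standard form [assuming x > -4]: now -4*log(x - 4) + log(x - 1) - 4*log(x + 4).
Answer: -4*log(x - 4) + log(x - 1) - 4*log(x + 4).


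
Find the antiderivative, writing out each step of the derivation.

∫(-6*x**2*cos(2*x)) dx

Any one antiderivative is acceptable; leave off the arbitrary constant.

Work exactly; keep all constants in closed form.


Step 1. Integrate ∫(-6*x**2*cos(2*x)) dx by parts with u = x**2, dv = (-6*cos(2*x)) dx, so v = -3*sin(2*x): now -3*x**2*sin(2*x) + ∫(6*x*sin(2*x)) dx.
Step 2. Integrate ∫(6*x*sin(2*x)) dx by parts with u = x, dv = (6*sin(2*x)) dx, so v = -3*cos(2*x): now -3*x**2*sin(2*x) - 3*x*cos(2*x) + ∫(3*cos(2*x)) dx.
Step 3. Evaluate the standard form: now -3*x**2*sin(2*x) - 3*x*cos(2*x) + 3*sin(2*x)/2.
Answer: -3*x**2*sin(2*x) - 3*x*cos(2*x) + 3*sin(2*x)/2.


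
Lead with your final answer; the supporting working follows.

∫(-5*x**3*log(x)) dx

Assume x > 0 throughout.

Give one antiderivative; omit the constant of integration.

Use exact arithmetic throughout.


The answer is -5*x**4*log(x)/4 + 5*x**4/16.
Step 1. Integrate ∫(-5*x**3*log(x)) dx by parts with u = log(x), dv = (-5*x**3) dx, so v = -5*x**4/4 [assuming x > 0]: now -5*x**4*log(x)/4 + ∫(5*x**3/4) dx.
Step 2. Evaluate the standard form: now -5*x**4*log(x)/4 + 5*x**4/16.
Answer: -5*x**4*log(x)/4 + 5*x**4/16.


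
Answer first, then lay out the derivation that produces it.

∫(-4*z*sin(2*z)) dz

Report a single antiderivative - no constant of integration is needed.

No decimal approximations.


The answer is 2*z*cos(2*z) - sin(2*z).
Step 1. Integrate ∫(-4*z*sin(2*z)) dz by parts with u = z, dv = (-4*sin(2*z)) dz, so v = 2*cos(2*z): now 2*z*cos(2*z) + ∫(-2*cos(2*z)) dz.
Step 2. Evaluate the standard form: now 2*z*cos(2*z) - sin(2*z).
Answer: 2*z*cos(2*z) - sin(2*z).


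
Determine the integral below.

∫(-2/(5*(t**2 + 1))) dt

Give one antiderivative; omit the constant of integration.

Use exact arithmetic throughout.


Answer: -2*atan(t)/5.


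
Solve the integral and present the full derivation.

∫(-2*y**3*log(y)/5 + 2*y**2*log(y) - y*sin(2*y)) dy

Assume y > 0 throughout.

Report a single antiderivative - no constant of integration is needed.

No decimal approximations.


Step 1. Rewrite: now ∫(-y*sin(2*y)) dy + ∫(2*y**2*log(y)) dy + ∫(-2*y**3*log(y)/5) dy.
Step 2. Integrate ∫(2*y**2*log(y)) dy by parts with u = log(y), dv = (2*y**2) dy, so v = 2*y**3/3 [assuming y > 0]: now 2*y**3*log(y)/3 + ∫(-2*y**2/3) dy + ∫(-y*sin(2*y)) dy + ∫(-2*y**3*log(y)/5) dy.
Step 3. Evaluate the standard form: now 2*y**3*log(y)/3 - 2*y**3/9 + ∫(-y*sin(2*y)) dy + ∫(-2*y**3*log(y)/5) dy.
Step 4. Integrate ∫(-y*sin(2*y)) dy by parts with u = y, dv = (-sin(2*y)) dy, so v = cos(2*y)/2: now 2*y**3*log(y)/3 - 2*y**3/9 + y*cos(2*y)/2 + ∫(-2*y**3*log(y)/5) dy + ∫(-cos(2*y)/2) dy.
Step 5. Evaluate the standard form: now 2*y**3*log(y)/3 - 2*y**3/9 + y*cos(2*y)/2 - sin(2*y)/4 + ∫(-2*y**3*log(y)/5) dy.
Step 6. Integrate ∫(-2*y**3*log(y)/5) dy by parts with u = log(y), dv = (-2*y**3/5) dy, so v = -y**4/10 [assuming y > 0]: now -y**4*log(y)/10 + 2*y**3*log(y)/3 - 2*y**3/9 + y*cos(2*y)/2 - sin(2*y)/4 + ∫(y**3/10) dy.
Step 7. Evaluate the standard form: now -y**4*log(y)/10 + y**4/40 + 2*y**3*log(y)/3 - 2*y**3/9 + y*cos(2*y)/2 - sin(2*y)/4.
Answer: -y**4*log(y)/10 + y**4/40 + 2*y**3*log(y)/3 - 2*y**3/9 + y*cos(2*y)/2 - sin(2*y)/4.


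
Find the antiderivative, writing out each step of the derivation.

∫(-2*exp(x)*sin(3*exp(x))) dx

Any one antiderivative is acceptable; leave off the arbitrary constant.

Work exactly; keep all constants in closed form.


Step 1. Substitute u = exp(x), turning ∫(-2*exp(x)*sin(3*exp(x))) dx into ∫(-2*sin(3*u)) du: now ∫(-2*sin(3*u)) du.
Step 2. Evaluate the standard form: now 2*cos(3*u)/3.
Step 3. Substitute back u = exp(x): now 2*cos(3*exp(x))/3.
Answer: 2*cos(3*exp(x))/3.


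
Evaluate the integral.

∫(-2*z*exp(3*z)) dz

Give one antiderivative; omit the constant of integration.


Answer: -2*z*exp(3*z)/3 + 2*exp(3*z)/9.


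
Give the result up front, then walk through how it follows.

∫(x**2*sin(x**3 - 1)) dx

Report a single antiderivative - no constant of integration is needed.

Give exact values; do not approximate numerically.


The answer is -cos(x**3 - 1)/3.
Step 1. Substitute u = x**3 - 1, turning ∫(x**2*sin(x**3 - 1)) dx into ∫(sin(u)/3) du: now ∫(sin(u)/3) du.
Step 2. Evaluate the standard form: now -cos(u)/3.
Step 3. Substitute back u = x**3 - 1: now -cos(x**3 - 1)/3.
Answer: -cos(x**3 - 1)/3.


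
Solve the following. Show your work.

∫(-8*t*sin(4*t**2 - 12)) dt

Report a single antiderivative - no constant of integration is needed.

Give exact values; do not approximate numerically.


Step 1. Substitute u = t**2 - 3, turning ∫(-8*t*sin(4*t**2 - 12)) dt into ∫(-4*sin(4*u)) du: now ∫(-4*sin(4*u)) du.
Step 2. Evaluate the standard form: now cos(4*u).
Step 3. Substitute back u = t**2 - 3: now cos(4*t**2 - 12).
Answer: cos(4*t**2 - 12).


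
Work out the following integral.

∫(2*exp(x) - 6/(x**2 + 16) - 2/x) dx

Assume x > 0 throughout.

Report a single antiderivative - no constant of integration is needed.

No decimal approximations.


Answer: 2*exp(x) - 2*log(x) - 3*atan(x/4)/2.


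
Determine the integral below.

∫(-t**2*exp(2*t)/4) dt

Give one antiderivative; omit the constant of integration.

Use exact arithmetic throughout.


Answer: -t**2*exp(2*t)/8 + t*exp(2*t)/8 - exp(2*t)/16.


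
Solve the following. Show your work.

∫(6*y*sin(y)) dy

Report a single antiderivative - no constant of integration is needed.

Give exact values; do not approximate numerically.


Step 1. Integrate ∫(6*y*sin(y)) dy by parts with u = y, dv = (6*sin(y)) dy, so v = -6*cos(y): now -6*y*cos(y) + ∫(6*cos(y)) dy.
Step 2. Evaluate the standard form: now -6*y*cos(y) + 6*sin(y).
Answer: -6*y*cos(y) + 6*sin(y).


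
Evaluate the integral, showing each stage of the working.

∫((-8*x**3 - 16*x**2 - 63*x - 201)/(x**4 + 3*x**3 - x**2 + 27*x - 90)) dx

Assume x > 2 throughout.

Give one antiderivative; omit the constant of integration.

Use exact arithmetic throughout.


Step 1. Decompose ∫((-8*x**3 - 16*x**2 - 63*x - 201)/(x**4 + 3*x**3 - x**2 + 27*x - 90)) dx by partial fractions, (-8*x**3 - 16*x**2 - 63*x - 201)/(x**4 + 3*x**3 - x**2 + 27*x - 90) = 3/(x**2 + 9) - 3/(x + 5) - 5/(x - 2): now ∫(-5/(x - 2)) dx + ∫(-3/(x + 5)) dx + ∫(3/(x**2 + 9)) dx.
Step 2. Evaluate the standard form [assuming x > -5]: now -3*log(x + 5) + ∫(-5/(x - 2)) dx + ∫(3/(x**2 + 9)) dx.
Step 3. Evaluate the standard form [assuming x > 2]: now -5*log(x - 2) - 3*log(x + 5) + ∫(3/(x**2 + 9)) dx.
Step 4. Evaluate the standard form: now -5*log(x - 2) - 3*log(x + 5) + atan(x/3).
Answer: -5*log(x - 2) - 3*log(x + 5) + atan(x/3).


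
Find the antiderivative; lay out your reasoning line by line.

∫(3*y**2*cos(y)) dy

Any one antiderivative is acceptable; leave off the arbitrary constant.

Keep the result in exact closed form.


Step 1. Integrate ∫(3*y**2*cos(y)) dy by parts with u = y**2, dv = (3*cos(y)) dy, so v = 3*sin(y): now 3*y**2*sin(y) + ∫(-6*y*sin(y)) dy.
Step 2. Integrate ∫(-6*y*sin(y)) dy by parts with u = y, dv = (-6*sin(y)) dy, so v = 6*cos(y): now 3*y**2*sin(y) + 6*y*cos(y) + ∫(-6*cos(y)) dy.
Step 3. Evaluate the standard form: now 3*y**2*sin(y) + 6*y*cos(y) - 6*sin(y).
Answer: 3*y**2*sin(y) + 6*y*cos(y) - 6*sin(y).


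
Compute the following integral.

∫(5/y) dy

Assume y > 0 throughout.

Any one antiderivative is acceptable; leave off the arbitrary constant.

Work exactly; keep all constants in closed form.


Answer: 5*log(y).


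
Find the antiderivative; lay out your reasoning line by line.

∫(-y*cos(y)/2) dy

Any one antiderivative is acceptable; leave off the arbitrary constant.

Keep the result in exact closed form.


Step 1. Integrate ∫(-y*cos(y)/2) dy by parts with u = y, dv = (-cos(y)/2) dy, so v = -sin(y)/2: now -y*sin(y)/2 + ∫(sin(y)/2) dy.
Step 2. Evaluate the standard form: now -y*sin(y)/2 - cos(y)/2.
Answer: -y*sin(y)/2 - cos(y)/2.


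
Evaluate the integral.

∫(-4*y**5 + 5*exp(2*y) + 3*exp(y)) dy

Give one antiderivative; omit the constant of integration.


Answer: -2*y**6/3 + 5*exp(2*y)/2 + 3*exp(y).


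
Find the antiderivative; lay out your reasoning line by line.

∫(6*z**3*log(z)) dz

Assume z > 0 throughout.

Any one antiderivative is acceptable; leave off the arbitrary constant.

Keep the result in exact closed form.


Step 1. Integrate ∫(6*z**3*log(z)) dz by parts with u = log(z), dv = (6*z**3) dz, so v = 3*z**4/2 [assuming z > 0]: now 3*z**4*log(z)/2 + ∫(-3*z**3/2) dz.
Step 2. Evaluate the standard form: now 3*z**4*log(z)/2 - 3*z**4/8.
Answer: 3*z**4*log(z)/2 - 3*z**4/8.


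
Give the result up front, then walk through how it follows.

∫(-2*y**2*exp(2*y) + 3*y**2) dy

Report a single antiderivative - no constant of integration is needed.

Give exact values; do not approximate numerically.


The answer is y**3 - y**2*exp(2*y) + y*exp(2*y) - exp(2*y)/2.
Step 1. Rewrite: now ∫(3*y**2) dy + ∫(-2*y**2*exp(2*y)) dy.
Step 2. Integrate ∫(-2*y**2*exp(2*y)) dy by parts with u = y**2, dv = (-2*exp(2*y)) dy, so v = -exp(2*y): now -y**2*exp(2*y) + ∫(3*y**2) dy + ∫(2*y*exp(2*y)) dy.
Step 3. Integrate ∫(2*y*exp(2*y)) dy by parts with u = y, dv = (2*exp(2*y)) dy, so v = exp(2*y): now -y**2*exp(2*y) + y*exp(2*y) + ∫(3*y**2) dy + ∫(-exp(2*y)) dy.
Step 4. Evaluate the standard form: now -y**2*exp(2*y) + y*exp(2*y) - exp(2*y)/2 + ∫(3*y**2) dy.
Step 5. Evaluate the standard form: now y**3 - y**2*exp(2*y) + y*exp(2*y) - exp(2*y)/2.
Answer: y**3 - y**2*exp(2*y) + y*exp(2*y) - exp(2*y)/2.
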